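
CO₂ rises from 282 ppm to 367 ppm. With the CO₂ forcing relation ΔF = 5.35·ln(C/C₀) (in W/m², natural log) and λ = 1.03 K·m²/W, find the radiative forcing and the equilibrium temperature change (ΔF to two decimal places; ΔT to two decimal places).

ΔF = 1.41 W/m²; ΔT = 1.45 K

CO₂: 5.35 × ln(367/282) = 5.35 × ln(1.30142) = 5.35 × 0.26346 = 1.4095 W/m².
ΔT = λ ΔF = 1.03 × 1.41 = 1.4523 K.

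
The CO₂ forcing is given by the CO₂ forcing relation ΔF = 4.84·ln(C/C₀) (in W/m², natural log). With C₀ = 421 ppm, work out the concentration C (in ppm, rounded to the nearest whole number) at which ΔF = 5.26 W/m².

C ≈ 1248 ppm

Set 4.84 ln(C/421) = 5.26, so ln(C/421) = 5.26/4.84 = 1.08678.
Then C/421 = e^1.08678 = 2.96471, giving C = 421 × 2.96471 = 1248.14 ppm.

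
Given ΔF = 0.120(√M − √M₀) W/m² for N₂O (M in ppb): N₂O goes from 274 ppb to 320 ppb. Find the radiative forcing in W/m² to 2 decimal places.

ΔF = 0.16 W/m²

N₂O: 0.120 × (√320 − √274) = 0.120 × (17.8885 − 16.5529) = 0.120 × 1.3356 = 0.1603 W/m².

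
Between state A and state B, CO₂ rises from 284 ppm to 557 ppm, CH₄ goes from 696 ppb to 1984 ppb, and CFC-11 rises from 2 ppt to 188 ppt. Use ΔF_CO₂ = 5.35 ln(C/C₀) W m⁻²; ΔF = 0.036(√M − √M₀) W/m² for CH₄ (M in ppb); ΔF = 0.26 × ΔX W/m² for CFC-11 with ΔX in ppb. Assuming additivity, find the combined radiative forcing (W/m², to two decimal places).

CO₂: 5.35 × ln(557/284) = 5.35 × ln(1.96127) = 5.35 × 0.67359 = 3.6037 W/m².
CH₄: 0.036 × (√1984 − √696) = 0.036 × (44.5421 − 26.3818) = 0.036 × 18.1603 = 0.6538 W/m².
CFC-11: Δ = 188 − 2 = 186 ppt = 0.186 ppb; ΔF = 0.26 × 0.186 = 0.0484 W/m².
Total ΔF = 3.6037 + 0.6538 + 0.0484 = 4.3059 W/m².

ΔF = 4.31 W/m²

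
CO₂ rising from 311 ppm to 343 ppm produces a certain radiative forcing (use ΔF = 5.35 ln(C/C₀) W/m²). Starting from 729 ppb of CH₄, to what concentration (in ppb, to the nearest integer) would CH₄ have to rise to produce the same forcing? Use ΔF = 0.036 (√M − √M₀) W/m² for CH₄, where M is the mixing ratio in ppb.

M ≈ 1727 ppb

CO₂ forcing: 5.35 × ln(343/311) = 5.35 × 0.097938 = 0.52397 W/m².
Set 0.036(√M − √729) = 0.52397: √M = 0.52397/0.036 + √729 = 14.5547 + 27.0000 = 41.5547.
M = (41.5547)² = 1726.79 ppb.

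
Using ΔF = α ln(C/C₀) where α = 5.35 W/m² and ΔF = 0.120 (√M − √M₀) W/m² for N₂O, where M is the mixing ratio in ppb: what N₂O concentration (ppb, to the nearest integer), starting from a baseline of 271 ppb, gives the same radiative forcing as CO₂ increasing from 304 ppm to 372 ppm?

CO₂ forcing: 5.35 × ln(372/304) = 5.35 × 0.201866 = 1.07998 W/m².
Set 0.120(√M − √271) = 1.07998: √M = 1.07998/0.120 + √271 = 8.9998 + 16.4621 = 25.4619.
M = (25.4619)² = 648.31 ppb.

M ≈ 648 ppb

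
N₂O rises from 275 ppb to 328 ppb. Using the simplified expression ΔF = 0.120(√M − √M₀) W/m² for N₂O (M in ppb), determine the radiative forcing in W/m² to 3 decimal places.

ΔF = 0.183 W/m²

N₂O: 0.120 × (√328 − √275) = 0.120 × (18.1108 − 16.5831) = 0.120 × 1.5277 = 0.1833 W/m².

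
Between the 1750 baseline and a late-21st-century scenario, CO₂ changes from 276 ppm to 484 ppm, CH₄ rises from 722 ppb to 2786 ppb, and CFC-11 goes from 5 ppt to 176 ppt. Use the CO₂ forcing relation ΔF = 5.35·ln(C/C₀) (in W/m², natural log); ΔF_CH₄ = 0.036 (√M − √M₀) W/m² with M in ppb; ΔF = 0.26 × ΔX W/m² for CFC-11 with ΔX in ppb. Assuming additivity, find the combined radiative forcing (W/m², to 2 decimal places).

ΔF = 3.98 W/m²

CO₂: 5.35 × ln(484/276) = 5.35 × ln(1.75362) = 5.35 × 0.56168 = 3.0050 W/m².
CH₄: 0.036 × (√2786 − √722) = 0.036 × (52.7826 − 26.8701) = 0.036 × 25.9125 = 0.9329 W/m².
CFC-11: Δ = 176 − 5 = 171 ppt = 0.171 ppb; ΔF = 0.26 × 0.171 = 0.0445 W/m².
Total ΔF = 3.0050 + 0.9329 + 0.0445 = 3.9824 W/m².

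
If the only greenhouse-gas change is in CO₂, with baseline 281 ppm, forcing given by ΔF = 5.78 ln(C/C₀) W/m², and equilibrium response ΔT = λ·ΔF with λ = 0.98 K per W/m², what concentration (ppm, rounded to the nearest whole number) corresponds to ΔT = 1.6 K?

C ≈ 373 ppm

Required forcing: ΔF = ΔT/λ = 1.6/0.98 = 1.6327 W/m².
Then ln(C/281) = ΔF/5.78 = 1.6327/5.78 = 0.28247.
So C = 281 × e^0.28247 = 281 × 1.32640 = 372.72 ppm.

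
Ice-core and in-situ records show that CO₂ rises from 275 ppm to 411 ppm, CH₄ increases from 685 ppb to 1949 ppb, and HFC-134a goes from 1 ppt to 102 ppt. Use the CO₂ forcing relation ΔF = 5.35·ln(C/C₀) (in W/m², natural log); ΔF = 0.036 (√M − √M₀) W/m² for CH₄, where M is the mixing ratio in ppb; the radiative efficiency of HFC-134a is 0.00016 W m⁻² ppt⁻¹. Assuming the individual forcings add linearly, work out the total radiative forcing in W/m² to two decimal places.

ΔF = 2.81 W/m²

CO₂: 5.35 × ln(411/275) = 5.35 × ln(1.49455) = 5.35 × 0.40183 = 2.1498 W/m².
CH₄: 0.036 × (√1949 − √685) = 0.036 × (44.1475 − 26.1725) = 0.036 × 17.9750 = 0.6471 W/m².
HFC-134a: ΔF = 0.00016 × (102 − 1) = 0.00016 × 101 = 0.0162 W/m².
Total ΔF = 2.1498 + 0.6471 + 0.0162 = 2.8131 W/m².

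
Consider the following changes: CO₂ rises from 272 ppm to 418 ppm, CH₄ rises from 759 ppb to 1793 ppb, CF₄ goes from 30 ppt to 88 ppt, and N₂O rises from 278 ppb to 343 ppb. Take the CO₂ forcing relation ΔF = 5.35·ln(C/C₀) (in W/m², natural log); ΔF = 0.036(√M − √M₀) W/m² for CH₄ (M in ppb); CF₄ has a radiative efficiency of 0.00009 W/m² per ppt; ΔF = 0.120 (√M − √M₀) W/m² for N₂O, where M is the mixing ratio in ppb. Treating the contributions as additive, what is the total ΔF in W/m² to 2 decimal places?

ΔF = 3.06 W/m²

CO₂: 5.35 × ln(418/272) = 5.35 × ln(1.53676) = 5.35 × 0.42968 = 2.2988 W/m².
CH₄: 0.036 × (√1793 − √759) = 0.036 × (42.3438 − 27.5500) = 0.036 × 14.7938 = 0.5326 W/m².
CF₄: ΔF = 0.00009 × (88 − 30) = 0.00009 × 58 = 0.0052 W/m².
N₂O: 0.120 × (√343 − √278) = 0.120 × (18.5203 − 16.6733) = 0.120 × 1.8470 = 0.2216 W/m².
Total ΔF = 2.2988 + 0.5326 + 0.0052 + 0.2216 = 3.0582 W/m².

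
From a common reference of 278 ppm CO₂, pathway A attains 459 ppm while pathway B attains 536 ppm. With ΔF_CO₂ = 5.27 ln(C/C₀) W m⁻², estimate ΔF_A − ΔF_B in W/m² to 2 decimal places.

ΔF_A = 5.27 ln(459/278) = 5.27 × 0.50143 = 2.6425 W/m².
ΔF_B = 5.27 ln(536/278) = 5.27 × 0.65651 = 3.4598 W/m².
Difference: 2.6425 − 3.4598 = -0.8173 W/m².
(Equivalently, ΔF_A − ΔF_B = 5.27 ln(459/536) = 5.27 × -0.15508 = -0.8173 W/m².)

ΔF_A − ΔF_B = -0.82 W/m²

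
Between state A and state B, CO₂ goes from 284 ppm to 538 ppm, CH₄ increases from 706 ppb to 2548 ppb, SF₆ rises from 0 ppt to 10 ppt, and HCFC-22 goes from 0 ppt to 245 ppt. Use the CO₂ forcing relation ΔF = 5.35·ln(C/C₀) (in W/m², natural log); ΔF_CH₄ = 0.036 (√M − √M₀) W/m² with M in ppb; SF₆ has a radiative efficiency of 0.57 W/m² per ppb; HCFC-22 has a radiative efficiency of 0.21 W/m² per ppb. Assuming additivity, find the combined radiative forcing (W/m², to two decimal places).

ΔF = 4.34 W/m²

CO₂: 5.35 × ln(538/284) = 5.35 × ln(1.89437) = 5.35 × 0.63889 = 3.4181 W/m².
CH₄: 0.036 × (√2548 − √706) = 0.036 × (50.4777 − 26.5707) = 0.036 × 23.9070 = 0.8607 W/m².
SF₆: Δ = 10 − 0 = 10 ppt = 0.010 ppb; ΔF = 0.57 × 0.010 = 0.0057 W/m².
HCFC-22: Δ = 245 − 0 = 245 ppt = 0.245 ppb; ΔF = 0.21 × 0.245 = 0.0515 W/m².
Total ΔF = 3.4181 + 0.8607 + 0.0057 + 0.0515 = 4.3360 W/m².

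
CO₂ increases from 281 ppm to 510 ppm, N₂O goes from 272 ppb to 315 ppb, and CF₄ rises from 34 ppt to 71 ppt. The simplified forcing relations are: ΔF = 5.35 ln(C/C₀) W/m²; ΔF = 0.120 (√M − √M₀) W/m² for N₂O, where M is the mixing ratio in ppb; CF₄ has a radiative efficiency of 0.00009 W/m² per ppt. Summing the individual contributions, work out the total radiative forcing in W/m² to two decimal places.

CO₂: 5.35 × ln(510/281) = 5.35 × ln(1.81495) = 5.35 × 0.59606 = 3.1889 W/m².
N₂O: 0.120 × (√315 − √272) = 0.120 × (17.7482 − 16.4924) = 0.120 × 1.2558 = 0.1507 W/m².
CF₄: ΔF = 0.00009 × (71 − 34) = 0.00009 × 37 = 0.0033 W/m².
Total ΔF = 3.1889 + 0.1507 + 0.0033 = 3.3429 W/m².

ΔF = 3.34 W/m²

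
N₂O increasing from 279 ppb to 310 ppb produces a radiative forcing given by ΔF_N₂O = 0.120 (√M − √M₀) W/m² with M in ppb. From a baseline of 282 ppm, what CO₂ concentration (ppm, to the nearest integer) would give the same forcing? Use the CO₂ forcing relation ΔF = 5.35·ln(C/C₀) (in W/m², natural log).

C ≈ 288 ppm

N₂O forcing: 0.120 × (√310 − √279) = 0.120 × (17.6068 − 16.7033) = 0.120 × 0.9035 = 0.10842 W/m².
Set 5.35 ln(C/282) = 0.10842: ln(C/282) = 0.10842/5.35 = 0.02027, so C = 282 × e^0.02027 = 282 × 1.02048 = 287.78 ppm.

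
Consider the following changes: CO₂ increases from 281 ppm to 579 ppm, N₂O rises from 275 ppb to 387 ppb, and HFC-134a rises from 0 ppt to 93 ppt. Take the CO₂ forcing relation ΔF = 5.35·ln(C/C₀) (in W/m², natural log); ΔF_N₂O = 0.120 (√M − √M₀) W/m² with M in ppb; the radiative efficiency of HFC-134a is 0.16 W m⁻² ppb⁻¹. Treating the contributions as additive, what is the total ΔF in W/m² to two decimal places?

CO₂: 5.35 × ln(579/281) = 5.35 × ln(2.06050) = 5.35 × 0.72295 = 3.8678 W/m².
N₂O: 0.120 × (√387 − √275) = 0.120 × (19.6723 − 16.5831) = 0.120 × 3.0892 = 0.3707 W/m².
HFC-134a: Δ = 93 − 0 = 93 ppt = 0.093 ppb; ΔF = 0.16 × 0.093 = 0.0149 W/m².
Total ΔF = 3.8678 + 0.3707 + 0.0149 = 4.2534 W/m².

ΔF = 4.25 W/m²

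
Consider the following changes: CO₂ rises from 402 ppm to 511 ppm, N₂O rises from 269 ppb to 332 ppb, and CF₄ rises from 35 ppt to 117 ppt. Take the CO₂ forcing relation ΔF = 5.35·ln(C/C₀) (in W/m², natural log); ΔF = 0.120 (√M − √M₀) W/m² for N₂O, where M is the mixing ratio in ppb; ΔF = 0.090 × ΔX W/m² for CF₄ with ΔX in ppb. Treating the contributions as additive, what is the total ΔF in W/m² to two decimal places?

ΔF = 1.51 W/m²

CO₂: 5.35 × ln(511/402) = 5.35 × ln(1.27114) = 5.35 × 0.23991 = 1.2835 W/m².
N₂O: 0.120 × (√332 − √269) = 0.120 × (18.2209 − 16.4012) = 0.120 × 1.8197 = 0.2184 W/m².
CF₄: Δ = 117 − 35 = 82 ppt = 0.082 ppb; ΔF = 0.090 × 0.082 = 0.0074 W/m².
Total ΔF = 1.2835 + 0.2184 + 0.0074 = 1.5093 W/m².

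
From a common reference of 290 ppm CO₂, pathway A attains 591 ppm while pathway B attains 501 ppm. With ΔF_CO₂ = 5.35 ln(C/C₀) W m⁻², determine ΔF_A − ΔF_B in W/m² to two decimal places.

ΔF_A − ΔF_B = 0.88 W/m²

ΔF_A = 5.35 ln(591/290) = 5.35 × 0.71194 = 3.8089 W/m².
ΔF_B = 5.35 ln(501/290) = 5.35 × 0.54673 = 2.9250 W/m².
Difference: 3.8089 − 2.9250 = 0.8839 W/m².
(Equivalently, ΔF_A − ΔF_B = 5.35 ln(591/501) = 5.35 × 0.16521 = 0.8839 W/m².)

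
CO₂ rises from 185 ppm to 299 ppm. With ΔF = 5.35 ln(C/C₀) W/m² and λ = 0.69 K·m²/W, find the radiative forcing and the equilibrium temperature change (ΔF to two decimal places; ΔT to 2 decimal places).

CO₂: 5.35 × ln(299/185) = 5.35 × ln(1.61622) = 5.35 × 0.48009 = 2.5685 W/m².
ΔT = λ ΔF = 0.69 × 2.57 = 1.7733 K.

ΔF = 2.57 W/m²; ΔT = 1.77 K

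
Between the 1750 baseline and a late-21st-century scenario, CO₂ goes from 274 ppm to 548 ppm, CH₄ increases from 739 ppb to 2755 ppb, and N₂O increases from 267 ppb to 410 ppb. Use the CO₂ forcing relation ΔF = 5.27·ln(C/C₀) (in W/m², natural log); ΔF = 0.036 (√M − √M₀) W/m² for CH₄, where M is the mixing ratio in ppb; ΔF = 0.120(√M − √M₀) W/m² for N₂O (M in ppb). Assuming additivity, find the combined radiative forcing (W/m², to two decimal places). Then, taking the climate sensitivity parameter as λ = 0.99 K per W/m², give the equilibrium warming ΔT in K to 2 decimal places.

CO₂: 5.27 × ln(548/274) = 5.27 × ln(2.00000) = 5.27 × 0.69315 = 3.6529 W/m².
CH₄: 0.036 × (√2755 − √739) = 0.036 × (52.4881 − 27.1846) = 0.036 × 25.3035 = 0.9109 W/m².
N₂O: 0.120 × (√410 − √267) = 0.120 × (20.2485 − 16.3401) = 0.120 × 3.9084 = 0.4690 W/m².
Total ΔF = 3.6529 + 0.9109 + 0.4690 = 5.0328 W/m².
ΔT = λ ΔF = 0.99 × 5.03 = 4.9797 K.

ΔF = 5.03 W/m²; ΔT = 4.98 K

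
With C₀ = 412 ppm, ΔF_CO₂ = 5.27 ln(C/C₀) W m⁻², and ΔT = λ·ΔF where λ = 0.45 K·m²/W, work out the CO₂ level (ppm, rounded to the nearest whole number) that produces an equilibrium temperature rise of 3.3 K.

C ≈ 1657 ppm

Required forcing: ΔF = ΔT/λ = 3.3/0.45 = 7.3333 W/m².
Then ln(C/412) = ΔF/5.27 = 7.3333/5.27 = 1.39152.
So C = 412 × e^1.39152 = 412 × 4.02096 = 1656.64 ppm.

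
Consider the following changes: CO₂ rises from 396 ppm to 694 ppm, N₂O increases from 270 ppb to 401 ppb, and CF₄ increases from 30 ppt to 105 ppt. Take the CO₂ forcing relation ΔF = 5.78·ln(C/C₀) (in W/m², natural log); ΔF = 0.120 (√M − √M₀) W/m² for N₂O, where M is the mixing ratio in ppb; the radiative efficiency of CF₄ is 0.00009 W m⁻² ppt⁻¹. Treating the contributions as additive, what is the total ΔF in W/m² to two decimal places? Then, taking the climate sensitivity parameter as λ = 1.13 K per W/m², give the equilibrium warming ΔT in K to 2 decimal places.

CO₂: 5.78 × ln(694/396) = 5.78 × ln(1.75253) = 5.78 × 0.56106 = 3.2429 W/m².
N₂O: 0.120 × (√401 − √270) = 0.120 × (20.0250 − 16.4317) = 0.120 × 3.5933 = 0.4312 W/m².
CF₄: ΔF = 0.00009 × (105 − 30) = 0.00009 × 75 = 0.0068 W/m².
Total ΔF = 3.2429 + 0.4312 + 0.0068 = 3.6809 W/m².
ΔT = λ ΔF = 1.13 × 3.68 = 4.1584 K.

ΔF = 3.68 W/m²; ΔT = 4.16 K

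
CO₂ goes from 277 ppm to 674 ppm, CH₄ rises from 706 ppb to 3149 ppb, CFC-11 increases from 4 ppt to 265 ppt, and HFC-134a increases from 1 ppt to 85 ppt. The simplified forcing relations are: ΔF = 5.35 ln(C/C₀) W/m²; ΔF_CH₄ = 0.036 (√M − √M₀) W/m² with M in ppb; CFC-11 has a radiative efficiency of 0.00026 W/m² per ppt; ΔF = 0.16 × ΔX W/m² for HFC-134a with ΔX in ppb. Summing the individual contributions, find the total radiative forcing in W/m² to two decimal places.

ΔF = 5.90 W/m²

CO₂: 5.35 × ln(674/277) = 5.35 × ln(2.43321) = 5.35 × 0.88921 = 4.7573 W/m².
CH₄: 0.036 × (√3149 − √706) = 0.036 × (56.1160 − 26.5707) = 0.036 × 29.5453 = 1.0636 W/m².
CFC-11: ΔF = 0.00026 × (265 − 4) = 0.00026 × 261 = 0.0679 W/m².
HFC-134a: Δ = 85 − 1 = 84 ppt = 0.084 ppb; ΔF = 0.16 × 0.084 = 0.0134 W/m².
Total ΔF = 4.7573 + 1.0636 + 0.0679 + 0.0134 = 5.9022 W/m².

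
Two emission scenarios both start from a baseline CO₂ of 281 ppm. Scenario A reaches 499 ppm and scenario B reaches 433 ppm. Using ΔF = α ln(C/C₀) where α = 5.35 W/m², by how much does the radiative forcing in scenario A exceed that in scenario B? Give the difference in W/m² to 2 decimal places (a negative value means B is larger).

ΔF_A − ΔF_B = 0.76 W/m²

ΔF_A = 5.35 ln(499/281) = 5.35 × 0.57425 = 3.0722 W/m².
ΔF_B = 5.35 ln(433/281) = 5.35 × 0.43238 = 2.3132 W/m².
Difference: 3.0722 − 2.3132 = 0.7590 W/m².
(Equivalently, ΔF_A − ΔF_B = 5.35 ln(499/433) = 5.35 × 0.14187 = 0.7590 W/m².)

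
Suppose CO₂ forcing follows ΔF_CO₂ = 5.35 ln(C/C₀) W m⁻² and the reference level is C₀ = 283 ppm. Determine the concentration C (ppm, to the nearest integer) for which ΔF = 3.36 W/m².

C ≈ 530 ppm

Set 5.35 ln(C/283) = 3.36, so ln(C/283) = 3.36/5.35 = 0.62804.
Then C/283 = e^0.62804 = 1.87393, giving C = 283 × 1.87393 = 530.32 ppm.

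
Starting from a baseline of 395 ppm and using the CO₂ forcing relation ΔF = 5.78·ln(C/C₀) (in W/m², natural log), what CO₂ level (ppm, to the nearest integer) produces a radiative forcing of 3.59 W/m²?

Set 5.78 ln(C/395) = 3.59, so ln(C/395) = 3.59/5.78 = 0.62111.
Then C/395 = e^0.62111 = 1.86099, giving C = 395 × 1.86099 = 735.09 ppm.

C ≈ 735 ppm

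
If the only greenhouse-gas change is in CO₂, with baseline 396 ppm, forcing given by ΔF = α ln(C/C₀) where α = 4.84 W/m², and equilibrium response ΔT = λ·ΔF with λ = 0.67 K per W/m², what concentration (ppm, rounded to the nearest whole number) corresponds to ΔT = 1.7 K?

Required forcing: ΔF = ΔT/λ = 1.7/0.67 = 2.5373 W/m².
Then ln(C/396) = ΔF/4.84 = 2.5373/4.84 = 0.52424.
So C = 396 × e^0.52424 = 396 × 1.68917 = 668.91 ppm.

C ≈ 669 ppm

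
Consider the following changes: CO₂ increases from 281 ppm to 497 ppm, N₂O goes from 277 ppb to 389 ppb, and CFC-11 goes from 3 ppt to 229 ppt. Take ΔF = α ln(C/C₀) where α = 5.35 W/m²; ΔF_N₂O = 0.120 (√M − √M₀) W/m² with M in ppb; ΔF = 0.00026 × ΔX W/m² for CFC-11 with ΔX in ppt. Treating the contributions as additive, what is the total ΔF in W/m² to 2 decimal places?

ΔF = 3.48 W/m²

CO₂: 5.35 × ln(497/281) = 5.35 × ln(1.76868) = 5.35 × 0.57023 = 3.0507 W/m².
N₂O: 0.120 × (√389 − √277) = 0.120 × (19.7231 − 16.6433) = 0.120 × 3.0798 = 0.3696 W/m².
CFC-11: ΔF = 0.00026 × (229 − 3) = 0.00026 × 226 = 0.0588 W/m².
Total ΔF = 3.0507 + 0.3696 + 0.0588 = 3.4791 W/m².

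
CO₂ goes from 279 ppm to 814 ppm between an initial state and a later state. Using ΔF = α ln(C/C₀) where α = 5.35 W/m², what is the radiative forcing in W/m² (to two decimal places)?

CO₂: 5.35 × ln(814/279) = 5.35 × ln(2.91756) = 5.35 × 1.07075 = 5.7285 W/m².

ΔF = 5.73 W/m²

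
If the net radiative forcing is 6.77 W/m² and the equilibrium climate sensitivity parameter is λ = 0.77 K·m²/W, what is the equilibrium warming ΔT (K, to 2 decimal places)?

ΔT = 5.21 K

ΔT = λ ΔF = 0.77 × 6.77 = 5.2129 K.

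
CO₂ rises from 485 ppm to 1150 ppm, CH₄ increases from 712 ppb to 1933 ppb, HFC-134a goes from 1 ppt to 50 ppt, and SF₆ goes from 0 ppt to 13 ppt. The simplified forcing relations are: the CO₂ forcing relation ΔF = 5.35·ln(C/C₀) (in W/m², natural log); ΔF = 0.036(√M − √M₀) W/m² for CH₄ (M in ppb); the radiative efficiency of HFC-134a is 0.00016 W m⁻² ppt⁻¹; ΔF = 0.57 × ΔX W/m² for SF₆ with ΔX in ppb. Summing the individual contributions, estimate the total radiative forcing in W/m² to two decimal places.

CO₂: 5.35 × ln(1150/485) = 5.35 × ln(2.37113) = 5.35 × 0.86337 = 4.6190 W/m².
CH₄: 0.036 × (√1933 − √712) = 0.036 × (43.9659 − 26.6833) = 0.036 × 17.2826 = 0.6222 W/m².
HFC-134a: ΔF = 0.00016 × (50 − 1) = 0.00016 × 49 = 0.0078 W/m².
SF₆: Δ = 13 − 0 = 13 ppt = 0.013 ppb; ΔF = 0.57 × 0.013 = 0.0074 W/m².
Total ΔF = 4.6190 + 0.6222 + 0.0078 + 0.0074 = 5.2564 W/m².

ΔF = 5.26 W/m²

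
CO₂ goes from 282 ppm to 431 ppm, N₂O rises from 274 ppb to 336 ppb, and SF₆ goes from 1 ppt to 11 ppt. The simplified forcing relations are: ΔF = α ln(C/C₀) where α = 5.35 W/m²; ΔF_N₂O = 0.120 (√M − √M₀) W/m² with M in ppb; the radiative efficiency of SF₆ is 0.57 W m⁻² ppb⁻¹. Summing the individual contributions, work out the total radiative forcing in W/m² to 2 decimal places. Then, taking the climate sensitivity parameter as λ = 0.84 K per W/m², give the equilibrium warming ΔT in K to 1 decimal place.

CO₂: 5.35 × ln(431/282) = 5.35 × ln(1.52837) = 5.35 × 0.42420 = 2.2695 W/m².
N₂O: 0.120 × (√336 − √274) = 0.120 × (18.3303 − 16.5529) = 0.120 × 1.7774 = 0.2133 W/m².
SF₆: Δ = 11 − 1 = 10 ppt = 0.010 ppb; ΔF = 0.57 × 0.010 = 0.0057 W/m².
Total ΔF = 2.2695 + 0.2133 + 0.0057 = 2.4885 W/m².
ΔT = λ ΔF = 0.84 × 2.49 = 2.0916 K.

ΔF = 2.49 W/m²; ΔT = 2.1 K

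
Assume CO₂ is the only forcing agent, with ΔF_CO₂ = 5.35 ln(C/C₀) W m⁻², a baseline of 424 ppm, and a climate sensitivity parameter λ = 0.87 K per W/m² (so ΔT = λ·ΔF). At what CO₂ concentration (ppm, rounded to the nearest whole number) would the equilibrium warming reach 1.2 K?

C ≈ 549 ppm

Required forcing: ΔF = ΔT/λ = 1.2/0.87 = 1.3793 W/m².
Then ln(C/424) = ΔF/5.35 = 1.3793/5.35 = 0.25781.
So C = 424 × e^0.25781 = 424 × 1.29409 = 548.69 ppm.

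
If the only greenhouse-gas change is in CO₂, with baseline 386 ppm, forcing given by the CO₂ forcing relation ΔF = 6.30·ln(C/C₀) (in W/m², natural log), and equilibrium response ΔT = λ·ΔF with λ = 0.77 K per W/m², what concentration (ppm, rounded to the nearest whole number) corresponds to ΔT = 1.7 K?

C ≈ 548 ppm

Required forcing: ΔF = ΔT/λ = 1.7/0.77 = 2.2078 W/m².
Then ln(C/386) = ΔF/6.30 = 2.2078/6.30 = 0.35044.
So C = 386 × e^0.35044 = 386 × 1.41969 = 548.00 ppm.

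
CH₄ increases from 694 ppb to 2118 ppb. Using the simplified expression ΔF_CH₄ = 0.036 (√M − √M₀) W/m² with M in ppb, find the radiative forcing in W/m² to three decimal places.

CH₄: 0.036 × (√2118 − √694) = 0.036 × (46.0217 − 26.3439) = 0.036 × 19.6778 = 0.7084 W/m².

ΔF = 0.708 W/m²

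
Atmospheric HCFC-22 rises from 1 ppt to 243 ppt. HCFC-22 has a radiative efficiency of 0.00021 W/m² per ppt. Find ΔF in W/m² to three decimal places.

HCFC-22: ΔF = 0.00021 × (243 − 1) = 0.00021 × 242 = 0.0508 W/m².

ΔF = 0.051 W/m²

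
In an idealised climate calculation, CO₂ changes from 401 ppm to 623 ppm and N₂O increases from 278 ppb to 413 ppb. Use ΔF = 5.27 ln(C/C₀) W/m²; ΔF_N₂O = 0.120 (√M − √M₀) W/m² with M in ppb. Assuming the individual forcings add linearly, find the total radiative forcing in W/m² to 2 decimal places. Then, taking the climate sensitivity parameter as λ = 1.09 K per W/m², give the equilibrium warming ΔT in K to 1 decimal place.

ΔF = 2.76 W/m²; ΔT = 3.0 K

CO₂: 5.27 × ln(623/401) = 5.27 × ln(1.55362) = 5.27 × 0.44059 = 2.3219 W/m².
N₂O: 0.120 × (√413 − √278) = 0.120 × (20.3224 − 16.6733) = 0.120 × 3.6491 = 0.4379 W/m².
Total ΔF = 2.3219 + 0.4379 = 2.7598 W/m².
ΔT = λ ΔF = 1.09 × 2.76 = 3.0084 K.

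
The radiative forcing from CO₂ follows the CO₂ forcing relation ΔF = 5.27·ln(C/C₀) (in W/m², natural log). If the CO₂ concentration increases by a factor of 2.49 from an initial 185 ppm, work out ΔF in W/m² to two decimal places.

ΔF = 4.81 W/m²

Because the forcing depends only on the ratio C/C₀, the initial concentration does not enter.
ΔF = 5.27 × ln(2.49) = 5.27 × 0.91228 = 4.8077 W/m².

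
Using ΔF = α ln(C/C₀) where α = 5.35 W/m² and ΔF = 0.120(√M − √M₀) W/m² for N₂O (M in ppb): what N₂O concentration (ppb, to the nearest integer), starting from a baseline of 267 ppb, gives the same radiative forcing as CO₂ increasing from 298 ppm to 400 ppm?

CO₂ forcing: 5.35 × ln(400/298) = 5.35 × 0.294371 = 1.57488 W/m².
Set 0.120(√M − √267) = 1.57488: √M = 1.57488/0.120 + √267 = 13.1240 + 16.3401 = 29.4641.
M = (29.4641)² = 868.13 ppb.

M ≈ 868 ppb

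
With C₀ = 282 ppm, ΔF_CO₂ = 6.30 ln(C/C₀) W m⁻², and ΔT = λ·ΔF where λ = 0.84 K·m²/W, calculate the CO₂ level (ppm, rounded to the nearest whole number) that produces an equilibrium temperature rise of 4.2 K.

C ≈ 624 ppm

Required forcing: ΔF = ΔT/λ = 4.2/0.84 = 5.0000 W/m².
Then ln(C/282) = ΔF/6.30 = 5.0000/6.30 = 0.79365.
So C = 282 × e^0.79365 = 282 × 2.21145 = 623.63 ppm.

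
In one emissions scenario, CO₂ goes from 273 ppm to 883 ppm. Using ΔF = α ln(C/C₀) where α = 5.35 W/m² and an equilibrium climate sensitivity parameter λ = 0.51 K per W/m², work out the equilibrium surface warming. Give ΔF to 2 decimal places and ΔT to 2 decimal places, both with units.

CO₂: 5.35 × ln(883/273) = 5.35 × ln(3.23443) = 5.35 × 1.17385 = 6.2801 W/m².
ΔT = λ ΔF = 0.51 × 6.28 = 3.2028 K.

ΔF = 6.28 W/m²; ΔT = 3.20 K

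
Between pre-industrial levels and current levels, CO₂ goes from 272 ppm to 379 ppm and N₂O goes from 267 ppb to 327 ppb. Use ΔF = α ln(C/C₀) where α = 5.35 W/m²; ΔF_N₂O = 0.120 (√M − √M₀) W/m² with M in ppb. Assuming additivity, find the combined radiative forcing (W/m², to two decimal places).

ΔF = 1.98 W/m²

CO₂: 5.35 × ln(379/272) = 5.35 × ln(1.39338) = 5.35 × 0.33173 = 1.7748 W/m².
N₂O: 0.120 × (√327 − √267) = 0.120 × (18.0831 − 16.3401) = 0.120 × 1.7430 = 0.2092 W/m².
Total ΔF = 1.7748 + 0.2092 = 1.9840 W/m².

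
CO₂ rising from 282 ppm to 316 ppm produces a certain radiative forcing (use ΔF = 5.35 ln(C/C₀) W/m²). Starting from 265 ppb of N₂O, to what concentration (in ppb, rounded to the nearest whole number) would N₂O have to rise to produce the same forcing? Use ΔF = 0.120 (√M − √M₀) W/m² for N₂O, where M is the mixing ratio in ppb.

M ≈ 456 ppb

CO₂ forcing: 5.35 × ln(316/282) = 5.35 × 0.113835 = 0.60902 W/m².
Set 0.120(√M − √265) = 0.60902: √M = 0.60902/0.120 + √265 = 5.0752 + 16.2788 = 21.3540.
M = (21.3540)² = 455.99 ppb.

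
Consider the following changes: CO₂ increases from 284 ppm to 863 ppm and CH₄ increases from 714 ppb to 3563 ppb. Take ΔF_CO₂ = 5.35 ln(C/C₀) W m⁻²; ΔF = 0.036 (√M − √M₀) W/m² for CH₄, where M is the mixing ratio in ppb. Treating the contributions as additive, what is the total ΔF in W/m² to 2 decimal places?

ΔF = 7.13 W/m²

CO₂: 5.35 × ln(863/284) = 5.35 × ln(3.03873) = 5.35 × 1.11144 = 5.9462 W/m².
CH₄: 0.036 × (√3563 − √714) = 0.036 × (59.6909 − 26.7208) = 0.036 × 32.9701 = 1.1869 W/m².
Total ΔF = 5.9462 + 1.1869 = 7.1331 W/m².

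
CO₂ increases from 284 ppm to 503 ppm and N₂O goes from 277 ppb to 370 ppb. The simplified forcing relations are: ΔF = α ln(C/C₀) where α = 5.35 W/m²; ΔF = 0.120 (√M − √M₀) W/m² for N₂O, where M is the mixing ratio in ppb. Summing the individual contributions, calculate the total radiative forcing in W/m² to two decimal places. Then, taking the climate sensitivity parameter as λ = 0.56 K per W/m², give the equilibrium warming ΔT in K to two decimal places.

CO₂: 5.35 × ln(503/284) = 5.35 × ln(1.77113) = 5.35 × 0.57162 = 3.0582 W/m².
N₂O: 0.120 × (√370 − √277) = 0.120 × (19.2354 − 16.6433) = 0.120 × 2.5921 = 0.3111 W/m².
Total ΔF = 3.0582 + 0.3111 = 3.3693 W/m².
ΔT = λ ΔF = 0.56 × 3.37 = 1.8872 K.

ΔF = 3.37 W/m²; ΔT = 1.89 K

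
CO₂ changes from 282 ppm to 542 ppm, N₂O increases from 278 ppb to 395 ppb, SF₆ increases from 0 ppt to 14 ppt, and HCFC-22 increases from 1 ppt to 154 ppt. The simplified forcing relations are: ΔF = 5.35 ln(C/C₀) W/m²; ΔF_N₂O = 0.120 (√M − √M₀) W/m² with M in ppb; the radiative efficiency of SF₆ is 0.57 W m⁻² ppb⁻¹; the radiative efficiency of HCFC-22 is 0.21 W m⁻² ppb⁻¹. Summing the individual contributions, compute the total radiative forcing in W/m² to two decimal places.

ΔF = 3.92 W/m²

CO₂: 5.35 × ln(542/282) = 5.35 × ln(1.92199) = 5.35 × 0.65336 = 3.4955 W/m².
N₂O: 0.120 × (√395 − √278) = 0.120 × (19.8746 − 16.6733) = 0.120 × 3.2013 = 0.3842 W/m².
SF₆: Δ = 14 − 0 = 14 ppt = 0.014 ppb; ΔF = 0.57 × 0.014 = 0.0080 W/m².
HCFC-22: Δ = 154 − 1 = 153 ppt = 0.153 ppb; ΔF = 0.21 × 0.153 = 0.0321 W/m².
Total ΔF = 3.4955 + 0.3842 + 0.0080 + 0.0321 = 3.9198 W/m².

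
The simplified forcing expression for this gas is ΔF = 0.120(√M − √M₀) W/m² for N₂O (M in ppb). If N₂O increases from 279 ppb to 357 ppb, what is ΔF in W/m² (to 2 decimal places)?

ΔF = 0.26 W/m²

N₂O: 0.120 × (√357 − √279) = 0.120 × (18.8944 − 16.7033) = 0.120 × 2.1911 = 0.2629 W/m².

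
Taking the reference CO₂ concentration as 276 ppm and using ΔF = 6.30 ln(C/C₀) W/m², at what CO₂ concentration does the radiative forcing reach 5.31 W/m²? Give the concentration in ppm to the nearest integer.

C ≈ 641 ppm

Set 6.30 ln(C/276) = 5.31, so ln(C/276) = 5.31/6.30 = 0.84286.
Then C/276 = e^0.84286 = 2.32300, giving C = 276 × 2.32300 = 641.15 ppm.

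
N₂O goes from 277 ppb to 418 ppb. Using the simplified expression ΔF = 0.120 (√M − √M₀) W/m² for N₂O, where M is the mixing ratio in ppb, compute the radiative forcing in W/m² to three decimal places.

N₂O: 0.120 × (√418 − √277) = 0.120 × (20.4450 − 16.6433) = 0.120 × 3.8017 = 0.4562 W/m².

ΔF = 0.456 W/m²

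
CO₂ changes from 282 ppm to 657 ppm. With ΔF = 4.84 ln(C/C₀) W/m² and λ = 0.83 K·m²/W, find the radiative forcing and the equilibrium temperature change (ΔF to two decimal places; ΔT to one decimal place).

ΔF = 4.09 W/m²; ΔT = 3.4 K

CO₂: 4.84 × ln(657/282) = 4.84 × ln(2.32979) = 4.84 × 0.84578 = 4.0936 W/m².
ΔT = λ ΔF = 0.83 × 4.09 = 3.3947 K.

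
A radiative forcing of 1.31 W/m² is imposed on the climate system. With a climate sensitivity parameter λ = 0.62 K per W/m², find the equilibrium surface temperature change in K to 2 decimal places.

ΔT = 0.81 K

ΔT = λ ΔF = 0.62 × 1.31 = 0.8122 K.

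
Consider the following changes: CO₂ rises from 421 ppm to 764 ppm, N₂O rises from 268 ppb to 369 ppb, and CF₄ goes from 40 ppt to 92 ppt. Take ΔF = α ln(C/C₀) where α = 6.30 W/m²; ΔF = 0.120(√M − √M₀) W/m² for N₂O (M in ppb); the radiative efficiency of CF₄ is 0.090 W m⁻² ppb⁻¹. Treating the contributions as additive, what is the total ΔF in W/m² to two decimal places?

ΔF = 4.10 W/m²

CO₂: 6.30 × ln(764/421) = 6.30 × ln(1.81473) = 6.30 × 0.59594 = 3.7544 W/m².
N₂O: 0.120 × (√369 − √268) = 0.120 × (19.2094 − 16.3707) = 0.120 × 2.8387 = 0.3406 W/m².
CF₄: Δ = 92 − 40 = 52 ppt = 0.052 ppb; ΔF = 0.090 × 0.052 = 0.0047 W/m².
Total ΔF = 3.7544 + 0.3406 + 0.0047 = 4.0997 W/m².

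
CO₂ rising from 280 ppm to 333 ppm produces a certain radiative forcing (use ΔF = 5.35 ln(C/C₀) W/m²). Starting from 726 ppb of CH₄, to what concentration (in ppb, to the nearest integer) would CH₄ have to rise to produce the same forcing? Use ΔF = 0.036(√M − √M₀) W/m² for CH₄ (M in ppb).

CO₂ forcing: 5.35 × ln(333/280) = 5.35 × 0.173353 = 0.92744 W/m².
Set 0.036(√M − √726) = 0.92744: √M = 0.92744/0.036 + √726 = 25.7622 + 26.9444 = 52.7066.
M = (52.7066)² = 2777.99 ppb.

M ≈ 2778 ppb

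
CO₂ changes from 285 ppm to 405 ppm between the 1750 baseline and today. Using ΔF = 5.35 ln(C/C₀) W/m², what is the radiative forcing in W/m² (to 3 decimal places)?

CO₂ absorption bands are partially saturated, so forcing scales with the logarithm of the concentration ratio.
CO₂: 5.35 × ln(405/285) = 5.35 × ln(1.42105) = 5.35 × 0.35140 = 1.8800 W/m².

ΔF = 1.880 W/m²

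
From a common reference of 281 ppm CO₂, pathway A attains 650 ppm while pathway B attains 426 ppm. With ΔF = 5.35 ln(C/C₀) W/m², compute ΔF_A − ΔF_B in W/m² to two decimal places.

ΔF_A = 5.35 ln(650/281) = 5.35 × 0.83862 = 4.4866 W/m².
ΔF_B = 5.35 ln(426/281) = 5.35 × 0.41608 = 2.2260 W/m².
Difference: 4.4866 − 2.2260 = 2.2606 W/m².

ΔF_A − ΔF_B = 2.26 W/m²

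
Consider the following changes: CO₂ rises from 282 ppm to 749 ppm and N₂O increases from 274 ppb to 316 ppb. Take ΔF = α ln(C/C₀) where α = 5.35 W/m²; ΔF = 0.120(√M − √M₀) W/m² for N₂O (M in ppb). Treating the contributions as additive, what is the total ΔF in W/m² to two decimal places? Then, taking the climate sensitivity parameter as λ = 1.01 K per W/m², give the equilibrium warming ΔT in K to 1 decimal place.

CO₂: 5.35 × ln(749/282) = 5.35 × ln(2.65603) = 5.35 × 0.97683 = 5.2260 W/m².
N₂O: 0.120 × (√316 − √274) = 0.120 × (17.7764 − 16.5529) = 0.120 × 1.2235 = 0.1468 W/m².
Total ΔF = 5.2260 + 0.1468 = 5.3728 W/m².
ΔT = λ ΔF = 1.01 × 5.37 = 5.4237 K.

ΔF = 5.37 W/m²; ΔT = 5.4 K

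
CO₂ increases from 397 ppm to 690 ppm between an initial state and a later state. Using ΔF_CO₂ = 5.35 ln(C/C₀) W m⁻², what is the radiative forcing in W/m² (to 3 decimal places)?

ΔF = 2.957 W/m²

CO₂: 5.35 × ln(690/397) = 5.35 × ln(1.73804) = 5.35 × 0.55276 = 2.9573 W/m².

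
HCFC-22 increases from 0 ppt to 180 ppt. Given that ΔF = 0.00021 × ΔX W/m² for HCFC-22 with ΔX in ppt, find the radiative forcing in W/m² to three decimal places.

ΔF = 0.038 W/m²

HCFC-22: ΔF = 0.00021 × (180 − 0) = 0.00021 × 180 = 0.0378 W/m².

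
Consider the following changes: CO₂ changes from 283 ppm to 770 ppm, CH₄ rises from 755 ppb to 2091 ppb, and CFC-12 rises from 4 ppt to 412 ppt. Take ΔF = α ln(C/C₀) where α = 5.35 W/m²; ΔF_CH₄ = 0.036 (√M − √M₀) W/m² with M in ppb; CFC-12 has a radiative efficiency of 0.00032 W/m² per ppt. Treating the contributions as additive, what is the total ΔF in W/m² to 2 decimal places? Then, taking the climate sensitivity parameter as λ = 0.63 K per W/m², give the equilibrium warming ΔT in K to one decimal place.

CO₂: 5.35 × ln(770/283) = 5.35 × ln(2.72085) = 5.35 × 1.00094 = 5.3550 W/m².
CH₄: 0.036 × (√2091 − √755) = 0.036 × (45.7275 − 27.4773) = 0.036 × 18.2502 = 0.6570 W/m².
CFC-12: ΔF = 0.00032 × (412 − 4) = 0.00032 × 408 = 0.1306 W/m².
Total ΔF = 5.3550 + 0.6570 + 0.1306 = 6.1426 W/m².
ΔT = λ ΔF = 0.63 × 6.14 = 3.8682 K.

ΔF = 6.14 W/m²; ΔT = 3.9 K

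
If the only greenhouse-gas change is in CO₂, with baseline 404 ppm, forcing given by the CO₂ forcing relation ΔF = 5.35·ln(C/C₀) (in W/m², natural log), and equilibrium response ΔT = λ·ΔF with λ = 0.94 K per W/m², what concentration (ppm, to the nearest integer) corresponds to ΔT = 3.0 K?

C ≈ 734 ppm

Required forcing: ΔF = ΔT/λ = 3.0/0.94 = 3.1915 W/m².
Then ln(C/404) = ΔF/5.35 = 3.1915/5.35 = 0.59654.
So C = 404 × e^0.59654 = 404 × 1.81583 = 733.60 ppm.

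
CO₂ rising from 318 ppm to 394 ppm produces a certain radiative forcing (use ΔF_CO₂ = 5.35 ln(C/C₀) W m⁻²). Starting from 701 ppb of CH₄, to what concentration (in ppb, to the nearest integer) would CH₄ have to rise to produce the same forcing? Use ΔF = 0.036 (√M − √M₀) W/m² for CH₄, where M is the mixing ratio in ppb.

CO₂ forcing: 5.35 × ln(394/318) = 5.35 × 0.214300 = 1.14651 W/m².
Set 0.036(√M − √701) = 1.14651: √M = 1.14651/0.036 + √701 = 31.8475 + 26.4764 = 58.3239.
M = (58.3239)² = 3401.68 ppb.

M ≈ 3402 ppb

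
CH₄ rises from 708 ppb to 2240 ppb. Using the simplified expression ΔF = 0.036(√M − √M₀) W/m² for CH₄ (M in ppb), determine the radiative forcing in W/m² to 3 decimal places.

CH₄: 0.036 × (√2240 − √708) = 0.036 × (47.3286 − 26.6083) = 0.036 × 20.7203 = 0.7459 W/m².

ΔF = 0.746 W/m²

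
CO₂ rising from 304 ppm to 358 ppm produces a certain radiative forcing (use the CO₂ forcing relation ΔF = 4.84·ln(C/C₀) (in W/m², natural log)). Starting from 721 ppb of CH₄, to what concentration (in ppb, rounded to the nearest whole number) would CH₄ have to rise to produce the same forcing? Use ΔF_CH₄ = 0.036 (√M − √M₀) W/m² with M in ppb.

CO₂ forcing: 4.84 × ln(358/304) = 4.84 × 0.163505 = 0.79136 W/m².
Set 0.036(√M − √721) = 0.79136: √M = 0.79136/0.036 + √721 = 21.9822 + 26.8514 = 48.8336.
M = (48.8336)² = 2384.72 ppb.

M ≈ 2385 ppb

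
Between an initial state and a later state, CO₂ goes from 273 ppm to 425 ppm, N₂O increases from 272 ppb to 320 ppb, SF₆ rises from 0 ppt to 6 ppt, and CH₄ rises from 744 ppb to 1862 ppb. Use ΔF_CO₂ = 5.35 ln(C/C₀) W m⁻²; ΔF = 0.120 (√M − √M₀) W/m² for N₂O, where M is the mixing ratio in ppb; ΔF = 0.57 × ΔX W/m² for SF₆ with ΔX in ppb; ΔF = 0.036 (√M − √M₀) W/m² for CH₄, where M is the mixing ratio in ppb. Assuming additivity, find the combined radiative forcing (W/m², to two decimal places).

CO₂: 5.35 × ln(425/273) = 5.35 × ln(1.55678) = 5.35 × 0.44262 = 2.3680 W/m².
N₂O: 0.120 × (√320 − √272) = 0.120 × (17.8885 − 16.4924) = 0.120 × 1.3961 = 0.1675 W/m².
SF₆: Δ = 6 − 0 = 6 ppt = 0.006 ppb; ΔF = 0.57 × 0.006 = 0.0034 W/m².
CH₄: 0.036 × (√1862 − √744) = 0.036 × (43.1509 − 27.2764) = 0.036 × 15.8745 = 0.5715 W/m².
Total ΔF = 2.3680 + 0.1675 + 0.0034 + 0.5715 = 3.1104 W/m².

ΔF = 3.11 W/m²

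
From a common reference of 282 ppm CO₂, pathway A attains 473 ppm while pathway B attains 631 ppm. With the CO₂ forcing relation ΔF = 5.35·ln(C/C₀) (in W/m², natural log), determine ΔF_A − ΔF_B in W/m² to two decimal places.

ΔF_A − ΔF_B = -1.54 W/m²

ΔF_A = 5.35 ln(473/282) = 5.35 × 0.51719 = 2.7670 W/m².
ΔF_B = 5.35 ln(631/282) = 5.35 × 0.80540 = 4.3089 W/m².
Difference: 2.7670 − 4.3089 = -1.5419 W/m².
(Equivalently, ΔF_A − ΔF_B = 5.35 ln(473/631) = 5.35 × -0.28821 = -1.5419 W/m².)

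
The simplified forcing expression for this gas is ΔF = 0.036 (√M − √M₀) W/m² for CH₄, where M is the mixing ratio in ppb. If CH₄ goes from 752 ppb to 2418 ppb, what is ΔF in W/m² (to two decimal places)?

CH₄: 0.036 × (√2418 − √752) = 0.036 × (49.1732 − 27.4226) = 0.036 × 21.7506 = 0.7830 W/m².

ΔF = 0.78 W/m²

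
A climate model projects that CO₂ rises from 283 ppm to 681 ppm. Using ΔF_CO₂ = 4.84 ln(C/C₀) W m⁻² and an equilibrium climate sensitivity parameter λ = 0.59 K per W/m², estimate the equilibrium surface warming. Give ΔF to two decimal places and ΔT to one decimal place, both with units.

ΔF = 4.25 W/m²; ΔT = 2.5 K

CO₂: 4.84 × ln(681/283) = 4.84 × ln(2.40636) = 4.84 × 0.87812 = 4.2501 W/m².
ΔT = λ ΔF = 0.59 × 4.25 = 2.5075 K.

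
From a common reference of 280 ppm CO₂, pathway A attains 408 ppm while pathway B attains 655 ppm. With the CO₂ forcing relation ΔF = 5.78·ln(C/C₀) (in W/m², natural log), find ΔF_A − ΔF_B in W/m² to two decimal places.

ΔF_A − ΔF_B = -2.74 W/m²

ΔF_A = 5.78 ln(408/280) = 5.78 × 0.37648 = 2.1761 W/m².
ΔF_B = 5.78 ln(655/280) = 5.78 × 0.84985 = 4.9121 W/m².
Difference: 2.1761 − 4.9121 = -2.7360 W/m².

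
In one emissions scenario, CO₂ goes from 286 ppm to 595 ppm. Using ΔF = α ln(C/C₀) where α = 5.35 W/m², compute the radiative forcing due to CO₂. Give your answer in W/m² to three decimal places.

CO₂: 5.35 × ln(595/286) = 5.35 × ln(2.08042) = 5.35 × 0.73257 = 3.9192 W/m².

ΔF = 3.919 W/m²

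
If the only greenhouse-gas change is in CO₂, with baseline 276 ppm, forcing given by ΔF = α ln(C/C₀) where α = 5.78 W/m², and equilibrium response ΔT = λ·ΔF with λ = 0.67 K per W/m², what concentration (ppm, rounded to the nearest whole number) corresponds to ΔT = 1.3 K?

Required forcing: ΔF = ΔT/λ = 1.3/0.67 = 1.9403 W/m².
Then ln(C/276) = ΔF/5.78 = 1.9403/5.78 = 0.33569.
So C = 276 × e^0.33569 = 276 × 1.39891 = 386.10 ppm.

C ≈ 386 ppm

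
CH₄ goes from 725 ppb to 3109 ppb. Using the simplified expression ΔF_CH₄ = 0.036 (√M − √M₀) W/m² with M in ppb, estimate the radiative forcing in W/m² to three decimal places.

CH₄: 0.036 × (√3109 − √725) = 0.036 × (55.7584 − 26.9258) = 0.036 × 28.8326 = 1.0380 W/m².

ΔF = 1.038 W/m²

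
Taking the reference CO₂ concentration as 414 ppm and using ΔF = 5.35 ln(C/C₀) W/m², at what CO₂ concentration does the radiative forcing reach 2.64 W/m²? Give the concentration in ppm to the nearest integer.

Set 5.35 ln(C/414) = 2.64, so ln(C/414) = 2.64/5.35 = 0.49346.
Then C/414 = e^0.49346 = 1.63797, giving C = 414 × 1.63797 = 678.12 ppm.

C ≈ 678 ppm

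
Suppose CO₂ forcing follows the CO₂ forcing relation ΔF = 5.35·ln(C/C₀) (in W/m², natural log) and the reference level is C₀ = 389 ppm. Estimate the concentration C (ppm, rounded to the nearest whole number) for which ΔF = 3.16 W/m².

C ≈ 702 ppm

Set 5.35 ln(C/389) = 3.16, so ln(C/389) = 3.16/5.35 = 0.59065.
Then C/389 = e^0.59065 = 1.80516, giving C = 389 × 1.80516 = 702.21 ppm.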